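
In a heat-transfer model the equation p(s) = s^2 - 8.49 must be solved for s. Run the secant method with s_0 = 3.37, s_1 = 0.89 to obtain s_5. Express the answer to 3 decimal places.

2.914

p(3.37) = 2.86690, p(0.89) = -7.69790
s_2 = 0.89000 − (-7.69790)·(0.89000 − 3.37000) / (-7.69790 − 2.86690) = 0.89000 − (19.09079)/(-10.56480) = 2.69702
p(2.69702) = -1.21609
s_3 = 2.69702 − (-1.21609)·(2.69702 − 0.89000) / (-1.21609 − (-7.69790)) = 2.69702 − (-2.19750)/(6.48181) = 3.03604
p(3.03604) = 0.72756
s_4 = 3.03604 − 0.72756·(3.03604 − 2.69702) / (0.72756 − (-1.21609)) = 3.03604 − (0.24666)/(1.94365) = 2.90914
p(2.90914) = -0.02692
s_5 = 2.90914 − (-0.02692)·(2.90914 − 3.03604) / (-0.02692 − 0.72756) = 2.90914 − (0.00342)/(-0.75448) = 2.91367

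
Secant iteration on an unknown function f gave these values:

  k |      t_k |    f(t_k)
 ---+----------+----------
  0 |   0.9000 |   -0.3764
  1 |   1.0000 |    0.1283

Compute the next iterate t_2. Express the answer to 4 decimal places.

t_2 = 1.0000 − 0.1283·(1.0000 − 0.9000) / (0.1283 − (-0.3764))
   = 1.0000 − (0.012830)/(0.504700) = 0.974579

0.9746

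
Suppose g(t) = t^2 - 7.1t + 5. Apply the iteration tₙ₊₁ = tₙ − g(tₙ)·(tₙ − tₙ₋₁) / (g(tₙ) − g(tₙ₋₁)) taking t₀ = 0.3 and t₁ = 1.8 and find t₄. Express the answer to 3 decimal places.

0.793

g(0.3) = 2.96000, g(1.8) = -4.54000
t₂ = 1.80000 − (-4.54000)·(1.80000 − 0.30000) / (-4.54000 − 2.96000) = 1.80000 − (-6.81000)/(-7.50000) = 0.89200
g(0.89200) = -0.53754
t₃ = 0.89200 − (-0.53754)·(0.89200 − 1.80000) / (-0.53754 − (-4.54000)) = 0.89200 − (0.48808)/(4.00246) = 0.77005
g(0.77005) = 0.12560
t₄ = 0.77005 − 0.12560·(0.77005 − 0.89200) / (0.12560 − (-0.53754)) = 0.77005 − (-0.01532)/(0.66313) = 0.79315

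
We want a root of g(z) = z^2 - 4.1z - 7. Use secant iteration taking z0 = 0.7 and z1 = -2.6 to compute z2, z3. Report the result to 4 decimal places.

-0.8633, -1.2223

g(0.7) = -9.380000, g(-2.6) = 10.420000
z2 = -2.600000 − 10.420000·(-2.600000 − 0.700000) / (10.420000 − (-9.380000)) = -2.600000 − (-34.386000)/(19.800000) = -0.863333
g(-0.863333) = -2.714989
z3 = -0.863333 − (-2.714989)·(-0.863333 − (-2.600000)) / (-2.714989 − 10.420000) = -0.863333 − (-4.715031)/(-13.134989) = -1.222301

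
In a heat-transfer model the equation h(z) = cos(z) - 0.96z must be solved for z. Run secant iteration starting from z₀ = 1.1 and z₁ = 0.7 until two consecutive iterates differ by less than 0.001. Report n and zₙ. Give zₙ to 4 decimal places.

h(1.1) = -0.602404, h(0.7) = 0.092842
z₂ = 0.700000 − 0.092842·(-0.400000)/(0.695246) = 0.753415;  |Δ| = 0.053415
h(0.753415) = 0.006078
z₃ = 0.753415 − 0.006078·(0.053415)/(-0.086765) = 0.757157;  |Δ| = 0.003742
h(0.757157) = -0.000079
z₄ = 0.757157 − (-0.000079)·(0.003742)/(-0.006157) = 0.757109;  |Δ| = 0.000048
|z₄ − z₃| = 0.000048 < 0.001

n = 4, zₙ = 0.7571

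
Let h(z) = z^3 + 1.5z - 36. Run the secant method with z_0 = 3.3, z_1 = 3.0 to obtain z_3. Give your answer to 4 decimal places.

3.1509

h(3.3) = 4.887000, h(3.0) = -4.500000
z_2 = 3.000000 − (-4.500000)·(3.000000 − 3.300000) / (-4.500000 − 4.887000) = 3.000000 − (1.350000)/(-9.387000) = 3.143816
h(3.143816) = -0.212125
z_3 = 3.143816 − (-0.212125)·(3.143816 − 3.000000) / (-0.212125 − (-4.500000)) = 3.143816 − (-0.030507)/(4.287875) = 3.150931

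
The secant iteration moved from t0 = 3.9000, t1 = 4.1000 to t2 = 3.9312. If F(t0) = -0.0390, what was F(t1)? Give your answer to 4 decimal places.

The secant line through (3.9000, -0.0390) and (4.1000, F(t1)) crosses zero at t2 = 3.9312.
So (3.9000, -0.0390), (4.1000, F(t1)), (3.9312, 0) are collinear:
F(t1) = -0.0390 · (4.1000 − 3.9312) / (3.9000 − 3.9312) = -0.0390 · (0.168800)/(-0.031200) = 0.211000

0.2110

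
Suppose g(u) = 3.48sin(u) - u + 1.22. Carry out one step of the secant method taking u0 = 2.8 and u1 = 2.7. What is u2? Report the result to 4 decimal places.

g(2.8) = -0.414241, g(2.7) = 0.007282
u2 = 2.700000 − 0.007282·(2.700000 − 2.800000) / (0.007282 − (-0.414241)) = 2.700000 − (-0.000728)/(0.421523) = 2.701728

2.7017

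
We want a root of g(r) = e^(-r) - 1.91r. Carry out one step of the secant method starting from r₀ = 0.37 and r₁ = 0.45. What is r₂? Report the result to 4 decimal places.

g(0.37) = -0.015966, g(0.45) = -0.221872
r₂ = 0.450000 − (-0.221872)·(0.450000 − 0.370000) / (-0.221872 − (-0.015966)) = 0.450000 − (-0.017750)/(-0.205906) = 0.363797

0.3638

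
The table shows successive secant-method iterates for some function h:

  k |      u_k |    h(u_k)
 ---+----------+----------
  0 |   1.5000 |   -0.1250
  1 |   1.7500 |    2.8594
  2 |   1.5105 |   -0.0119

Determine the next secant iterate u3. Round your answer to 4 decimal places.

u3 = 1.5105 − (-0.0119)·(1.5105 − 1.7500) / (-0.0119 − 2.8594)
   = 1.5105 − (0.002850)/(-2.871300) = 1.511493

1.5115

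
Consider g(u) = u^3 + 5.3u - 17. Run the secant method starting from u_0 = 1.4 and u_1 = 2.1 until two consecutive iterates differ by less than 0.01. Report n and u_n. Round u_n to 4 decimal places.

n = 4, u_n = 1.9044

g(1.4) = -6.836000, g(2.1) = 3.391000
u_2 = 2.100000 − 3.391000·(0.700000)/(10.227000) = 1.867899;  |Δ| = 0.232101
g(1.867899) = -0.582953
u_3 = 1.867899 − (-0.582953)·(-0.232101)/(-3.973953) = 1.901946;  |Δ| = 0.034048
g(1.901946) = -0.039582
u_4 = 1.901946 − (-0.039582)·(0.034048)/(0.543371) = 1.904427;  |Δ| = 0.002480
|u_4 − u_3| = 0.002480 < 0.01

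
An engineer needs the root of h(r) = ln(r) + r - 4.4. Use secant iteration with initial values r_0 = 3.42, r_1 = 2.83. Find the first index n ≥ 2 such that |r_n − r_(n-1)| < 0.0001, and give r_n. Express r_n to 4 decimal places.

n = 4, r_n = 3.2281

h(3.42) = 0.249641, h(2.83) = -0.529723
r_2 = 2.830000 − (-0.529723)·(-0.590000)/(-0.779364) = 3.231015;  |Δ| = 0.401015
h(3.231015) = 0.003812
r_3 = 3.231015 − 0.003812·(0.401015)/(0.533535) = 3.228150;  |Δ| = 0.002865
h(3.228150) = 0.000060
r_4 = 3.228150 − 0.000060·(-0.002865)/(-0.003752) = 3.228105;  |Δ| = 0.000046
|r_4 − r_3| = 0.000046 < 0.0001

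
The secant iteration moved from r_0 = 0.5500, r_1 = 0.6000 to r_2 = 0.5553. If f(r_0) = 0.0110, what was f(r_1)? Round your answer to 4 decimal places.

The secant line through (0.5500, 0.0110) and (0.6000, f(r_1)) crosses zero at r_2 = 0.5553.
So (0.5500, 0.0110), (0.6000, f(r_1)), (0.5553, 0) are collinear:
f(r_1) = 0.0110 · (0.6000 − 0.5553) / (0.5500 − 0.5553) = 0.0110 · (0.044700)/(-0.005300) = -0.092774

-0.0928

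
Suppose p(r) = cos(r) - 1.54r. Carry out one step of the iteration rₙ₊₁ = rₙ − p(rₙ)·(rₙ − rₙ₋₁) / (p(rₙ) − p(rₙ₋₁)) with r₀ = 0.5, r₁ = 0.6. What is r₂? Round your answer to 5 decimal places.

0.55216

p(0.5) = 0.1075826, p(0.6) = -0.0986644
r₂ = 0.6000000 − (-0.0986644)·(0.6000000 − 0.5000000) / (-0.0986644 − 0.1075826) = 0.6000000 − (-0.0098664)/(-0.2062469) = 0.5521620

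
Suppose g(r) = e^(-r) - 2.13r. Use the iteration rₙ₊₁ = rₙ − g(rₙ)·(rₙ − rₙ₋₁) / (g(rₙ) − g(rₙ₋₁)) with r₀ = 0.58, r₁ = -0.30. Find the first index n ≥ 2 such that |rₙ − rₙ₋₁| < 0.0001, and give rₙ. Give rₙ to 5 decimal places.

g(0.58) = -0.6755016, g(-0.30) = 1.9888588
r₂ = -0.3000000 − 1.9888588·(-0.8800000)/(2.6643604) = 0.3568915;  |Δ| = 0.6568915
g(0.3568915) = -0.0603305
r₃ = 0.3568915 − (-0.0603305)·(0.6568915)/(-2.0491893) = 0.3375519;  |Δ| = 0.0193396
g(0.3375519) = -0.0054705
r₄ = 0.3375519 − (-0.0054705)·(-0.0193396)/(0.0548600) = 0.3356234;  |Δ| = 0.0019285
g(0.3356234) = 0.0000145
r₅ = 0.3356234 − 0.0000145·(-0.0019285)/(0.0054851) = 0.3356285;  |Δ| = 0.0000051
|r₅ − r₄| = 0.0000051 < 0.0001

n = 5, rₙ = 0.33563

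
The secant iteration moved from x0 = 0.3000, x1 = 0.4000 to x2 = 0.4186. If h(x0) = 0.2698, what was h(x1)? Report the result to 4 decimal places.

The secant line through (0.3000, 0.2698) and (0.4000, h(x1)) crosses zero at x2 = 0.4186.
So (0.3000, 0.2698), (0.4000, h(x1)), (0.4186, 0) are collinear:
h(x1) = 0.2698 · (0.4000 − 0.4186) / (0.3000 − 0.4186) = 0.2698 · (-0.018600)/(-0.118600) = 0.042313

0.0423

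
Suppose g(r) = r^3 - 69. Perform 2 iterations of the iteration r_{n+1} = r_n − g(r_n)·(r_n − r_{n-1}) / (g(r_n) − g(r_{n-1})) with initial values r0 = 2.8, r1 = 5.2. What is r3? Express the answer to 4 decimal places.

g(2.8) = -47.048000, g(5.2) = 71.608000
r2 = 5.200000 − 71.608000·(5.200000 − 2.800000) / (71.608000 − (-47.048000)) = 5.200000 − (171.859200)/(118.656000) = 3.751618
g(3.751618) = -16.197331
r3 = 3.751618 − (-16.197331)·(3.751618 − 5.200000) / (-16.197331 − 71.608000) = 3.751618 − (23.459921)/(-87.805331) = 4.018799

4.0188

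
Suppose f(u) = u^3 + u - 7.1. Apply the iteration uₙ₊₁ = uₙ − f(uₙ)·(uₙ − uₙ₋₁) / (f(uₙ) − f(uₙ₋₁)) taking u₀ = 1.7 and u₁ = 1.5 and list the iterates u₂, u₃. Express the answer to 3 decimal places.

f(1.7) = -0.48700, f(1.5) = -2.22500
u₂ = 1.50000 − (-2.22500)·(1.50000 − 1.70000) / (-2.22500 − (-0.48700)) = 1.50000 − (0.44500)/(-1.73800) = 1.75604
f(1.75604) = 0.07111
u₃ = 1.75604 − 0.07111·(1.75604 − 1.50000) / (0.07111 − (-2.22500)) = 1.75604 − (0.01821)/(2.29611) = 1.74811

1.756, 1.748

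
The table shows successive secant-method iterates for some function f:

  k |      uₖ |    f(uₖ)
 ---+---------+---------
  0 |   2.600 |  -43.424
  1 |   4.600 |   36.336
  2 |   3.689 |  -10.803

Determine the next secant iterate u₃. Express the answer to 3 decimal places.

3.898

u₃ = 3.689 − (-10.803)·(3.689 − 4.600) / (-10.803 − 36.336)
   = 3.689 − (9.84153)/(-47.13900) = 3.89778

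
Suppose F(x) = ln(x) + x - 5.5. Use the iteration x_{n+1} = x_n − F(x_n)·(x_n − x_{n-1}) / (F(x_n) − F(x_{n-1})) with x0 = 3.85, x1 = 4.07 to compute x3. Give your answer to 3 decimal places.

4.091

F(3.85) = -0.30193, F(4.07) = -0.02636
x2 = 4.07000 − (-0.02636)·(4.07000 − 3.85000) / (-0.02636 − (-0.30193)) = 4.07000 − (-0.00580)/(0.27557) = 4.09104
F(4.09104) = -0.00016
x3 = 4.09104 − (-0.00016)·(4.09104 − 4.07000) / (-0.00016 − (-0.02636)) = 4.09104 − (0.00000)/(0.02620) = 4.09117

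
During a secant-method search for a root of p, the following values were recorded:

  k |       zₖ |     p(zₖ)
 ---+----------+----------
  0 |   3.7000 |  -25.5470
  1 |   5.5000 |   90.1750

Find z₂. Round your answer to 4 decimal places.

z₂ = 5.5000 − 90.1750·(5.5000 − 3.7000) / (90.1750 − (-25.5470))
   = 5.5000 − (162.315000)/(115.722000) = 4.097371

4.0974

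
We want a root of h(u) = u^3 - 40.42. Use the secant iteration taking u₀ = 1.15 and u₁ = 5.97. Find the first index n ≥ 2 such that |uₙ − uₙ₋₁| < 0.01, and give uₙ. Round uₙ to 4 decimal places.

n = 8, uₙ = 3.4319

h(1.15) = -38.899125, h(5.97) = 172.356173
u₂ = 5.970000 − 172.356173·(4.820000)/(211.255298) = 2.037522;  |Δ| = 3.932478
h(2.037522) = -31.961232
u₃ = 2.037522 − (-31.961232)·(-3.932478)/(-204.317405) = 2.652677;  |Δ| = 0.615155
h(2.652677) = -21.753919
u₄ = 2.652677 − (-21.753919)·(0.615155)/(10.207314) = 3.963701;  |Δ| = 1.311023
h(3.963701) = 21.853389
u₅ = 3.963701 − 21.853389·(1.311023)/(43.607308) = 3.306694;  |Δ| = 0.657007
h(3.306694) = -4.263878
u₆ = 3.306694 − (-4.263878)·(-0.657007)/(-26.117267) = 3.413956;  |Δ| = 0.107262
h(3.413956) = -0.630023
u₇ = 3.413956 − (-0.630023)·(0.107262)/(3.633855) = 3.432553;  |Δ| = 0.018597
h(3.432553) = 0.023764
u₈ = 3.432553 − 0.023764·(0.018597)/(0.653787) = 3.431877;  |Δ| = 0.000676
|u₈ − u₇| = 0.000676 < 0.01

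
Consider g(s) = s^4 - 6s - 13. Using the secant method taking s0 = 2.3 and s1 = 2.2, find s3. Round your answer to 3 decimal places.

g(2.3) = 1.18410, g(2.2) = -2.77440
s2 = 2.20000 − (-2.77440)·(2.20000 − 2.30000) / (-2.77440 − 1.18410) = 2.20000 − (0.27744)/(-3.95850) = 2.27009
g(2.27009) = -0.06407
s3 = 2.27009 − (-0.06407)·(2.27009 − 2.20000) / (-0.06407 − (-2.77440)) = 2.27009 − (-0.00449)/(2.71033) = 2.27174

2.272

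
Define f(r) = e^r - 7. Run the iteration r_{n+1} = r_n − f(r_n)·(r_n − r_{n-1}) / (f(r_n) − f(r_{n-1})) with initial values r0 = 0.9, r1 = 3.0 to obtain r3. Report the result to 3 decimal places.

1.714

f(0.9) = -4.54040, f(3.0) = 13.08554
r2 = 3.00000 − 13.08554·(3.00000 − 0.90000) / (13.08554 − (-4.54040)) = 3.00000 − (27.47963)/(17.62593) = 1.44095
f(1.44095) = -2.77527
r3 = 1.44095 − (-2.77527)·(1.44095 − 3.00000) / (-2.77527 − 13.08554) = 1.44095 − (4.32678)/(-15.86081) = 1.71375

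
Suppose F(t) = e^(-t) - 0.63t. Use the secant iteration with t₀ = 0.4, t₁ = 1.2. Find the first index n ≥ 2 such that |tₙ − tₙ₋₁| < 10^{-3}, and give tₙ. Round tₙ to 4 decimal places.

F(0.4) = 0.418320, F(1.2) = -0.454806
t₂ = 1.200000 − (-0.454806)·(0.800000)/(-0.873126) = 0.783285;  |Δ| = 0.416715
F(0.783285) = -0.036567
t₃ = 0.783285 − (-0.036567)·(-0.416715)/(0.418239) = 0.746851;  |Δ| = 0.036434
F(0.746851) = 0.003340
t₄ = 0.746851 − 0.003340·(-0.036434)/(0.039907) = 0.749901;  |Δ| = 0.003049
F(0.749901) = -0.000024
t₅ = 0.749901 − (-0.000024)·(0.003049)/(-0.003364) = 0.749879;  |Δ| = 0.000022
|t₅ − t₄| = 0.000022 < 10^{-3}

n = 5, tₙ = 0.7499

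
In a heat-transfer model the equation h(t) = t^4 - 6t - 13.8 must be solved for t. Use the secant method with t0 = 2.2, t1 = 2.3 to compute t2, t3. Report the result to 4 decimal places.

h(2.2) = -3.574400, h(2.3) = 0.384100
t2 = 2.300000 − 0.384100·(2.300000 − 2.200000) / (0.384100 − (-3.574400)) = 2.300000 − (0.038410)/(3.958500) = 2.290297
h(2.290297) = -0.026935
t3 = 2.290297 − (-0.026935)·(2.290297 − 2.300000) / (-0.026935 − 0.384100) = 2.290297 − (0.000261)/(-0.411035) = 2.290933

2.2903, 2.2909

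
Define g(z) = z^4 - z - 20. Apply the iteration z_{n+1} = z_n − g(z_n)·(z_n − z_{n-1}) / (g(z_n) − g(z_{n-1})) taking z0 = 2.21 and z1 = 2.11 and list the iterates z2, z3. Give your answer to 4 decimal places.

2.1682, 2.1700

g(2.21) = 1.644433, g(2.11) = -2.288806
z2 = 2.110000 − (-2.288806)·(2.110000 − 2.210000) / (-2.288806 − 1.644433) = 2.110000 − (0.228881)/(-3.933238) = 2.168191
g(2.168191) = -0.068284
z3 = 2.168191 − (-0.068284)·(2.168191 − 2.110000) / (-0.068284 − (-2.288806)) = 2.168191 − (-0.003974)/(2.220521) = 2.169981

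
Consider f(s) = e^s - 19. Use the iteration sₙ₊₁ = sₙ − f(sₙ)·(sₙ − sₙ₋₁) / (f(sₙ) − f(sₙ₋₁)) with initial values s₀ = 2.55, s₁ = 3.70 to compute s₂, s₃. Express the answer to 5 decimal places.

2.80766, 2.89844

f(2.55) = -6.1928962, f(3.70) = 21.4473044
s₂ = 3.7000000 − 21.4473044·(3.7000000 − 2.5500000) / (21.4473044 − (-6.1928962)) = 3.7000000 − (24.6644000)/(27.6402006) = 2.8076620
f(2.8076620) = -2.4288696
s₃ = 2.8076620 − (-2.4288696)·(2.8076620 − 3.7000000) / (-2.4288696 − 21.4473044) = 2.8076620 − (2.1673726)/(-23.8761740) = 2.8984376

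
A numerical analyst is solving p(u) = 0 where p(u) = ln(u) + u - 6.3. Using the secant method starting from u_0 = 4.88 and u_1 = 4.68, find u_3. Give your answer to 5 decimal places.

4.74327

p(4.88) = 0.1651452, p(4.68) = -0.0767019
u_2 = 4.6800000 − (-0.0767019)·(4.6800000 − 4.8800000) / (-0.0767019 − 0.1651452) = 4.6800000 − (0.0153404)/(-0.2418471) = 4.7434301
p(4.7434301) = 0.0001906
u_3 = 4.7434301 − 0.0001906·(4.7434301 − 4.6800000) / (0.0001906 − (-0.0767019)) = 4.7434301 − (0.0000121)/(0.0768925) = 4.7432729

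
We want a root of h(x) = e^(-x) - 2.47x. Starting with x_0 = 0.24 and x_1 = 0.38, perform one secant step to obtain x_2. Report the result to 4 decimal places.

0.3005

h(0.24) = 0.193828, h(0.38) = -0.254739
x_2 = 0.380000 − (-0.254739)·(0.380000 − 0.240000) / (-0.254739 − 0.193828) = 0.380000 − (-0.035663)/(-0.448566) = 0.300495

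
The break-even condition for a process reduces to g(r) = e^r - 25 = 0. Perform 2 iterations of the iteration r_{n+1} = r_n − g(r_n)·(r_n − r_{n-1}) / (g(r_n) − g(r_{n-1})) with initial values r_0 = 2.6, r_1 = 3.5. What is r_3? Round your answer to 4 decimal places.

3.2066

g(2.6) = -11.536262, g(3.5) = 8.115452
r_2 = 3.500000 − 8.115452·(3.500000 − 2.600000) / (8.115452 − (-11.536262)) = 3.500000 − (7.303907)/(19.651714) = 3.128332
g(3.128332) = -2.164135
r_3 = 3.128332 − (-2.164135)·(3.128332 − 3.500000) / (-2.164135 − 8.115452) = 3.128332 − (0.804339)/(-10.279587) = 3.206579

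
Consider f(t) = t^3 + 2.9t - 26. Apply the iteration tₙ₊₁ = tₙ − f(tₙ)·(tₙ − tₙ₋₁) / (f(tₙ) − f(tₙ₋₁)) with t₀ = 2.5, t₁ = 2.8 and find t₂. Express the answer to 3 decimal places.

2.630

f(2.5) = -3.12500, f(2.8) = 4.07200
t₂ = 2.80000 − 4.07200·(2.80000 − 2.50000) / (4.07200 − (-3.12500)) = 2.80000 − (1.22160)/(7.19700) = 2.63026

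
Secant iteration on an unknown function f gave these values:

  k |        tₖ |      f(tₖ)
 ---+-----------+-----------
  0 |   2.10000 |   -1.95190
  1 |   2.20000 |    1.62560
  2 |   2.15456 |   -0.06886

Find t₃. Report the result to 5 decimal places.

2.15641

t₃ = 2.15456 − (-0.06886)·(2.15456 − 2.20000) / (-0.06886 − 1.62560)
   = 2.15456 − (0.0031290)/(-1.6944600) = 2.1564066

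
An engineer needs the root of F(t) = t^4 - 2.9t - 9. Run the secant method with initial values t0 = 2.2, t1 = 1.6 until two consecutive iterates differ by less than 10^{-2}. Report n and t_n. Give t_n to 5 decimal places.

F(2.2) = 8.0456000, F(1.6) = -7.0864000
t2 = 1.6000000 − (-7.0864000)·(-0.6000000)/(-15.1320000) = 1.8809833;  |Δ| = 0.2809833
F(1.8809833) = -1.9367118
t3 = 1.8809833 − (-1.9367118)·(0.2809833)/(5.1496882) = 1.9866565;  |Δ| = 0.1056731
F(1.9866565) = 0.8159581
t4 = 1.9866565 − 0.8159581·(0.1056731)/(2.7526699) = 1.9553324;  |Δ| = 0.0313241
F(1.9553324) = -0.0526512
t5 = 1.9553324 − (-0.0526512)·(-0.0313241)/(-0.8686094) = 1.9572311;  |Δ| = 0.0018987
|t5 − t4| = 0.0018987 < 10^{-2}

n = 5, t_n = 1.95723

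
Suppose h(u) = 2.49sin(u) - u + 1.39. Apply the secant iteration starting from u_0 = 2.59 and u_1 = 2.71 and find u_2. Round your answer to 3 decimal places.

2.623

h(2.59) = 0.10487, h(2.71) = -0.27839
u_2 = 2.71000 − (-0.27839)·(2.71000 − 2.59000) / (-0.27839 − 0.10487) = 2.71000 − (-0.03341)/(-0.38326) = 2.62284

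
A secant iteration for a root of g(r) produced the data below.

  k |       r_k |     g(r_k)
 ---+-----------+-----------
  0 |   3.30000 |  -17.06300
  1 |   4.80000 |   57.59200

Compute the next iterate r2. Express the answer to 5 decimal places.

3.64284

r2 = 4.80000 − 57.59200·(4.80000 − 3.30000) / (57.59200 − (-17.06300))
   = 4.80000 − (86.3880000)/(74.6550000) = 3.6428371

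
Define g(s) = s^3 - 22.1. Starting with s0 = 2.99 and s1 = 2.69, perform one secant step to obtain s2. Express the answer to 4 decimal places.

g(2.99) = 4.630899, g(2.69) = -2.634891
s2 = 2.690000 − (-2.634891)·(2.690000 − 2.990000) / (-2.634891 − 4.630899) = 2.690000 − (0.790467)/(-7.265790) = 2.798793

2.7988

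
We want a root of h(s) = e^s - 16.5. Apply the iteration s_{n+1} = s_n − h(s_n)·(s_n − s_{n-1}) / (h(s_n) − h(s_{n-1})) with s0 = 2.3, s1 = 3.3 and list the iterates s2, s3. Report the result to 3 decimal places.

2.681, 2.775

h(2.3) = -6.52582, h(3.3) = 10.61264
s2 = 3.30000 − 10.61264·(3.30000 − 2.30000) / (10.61264 − (-6.52582)) = 3.30000 − (10.61264)/(17.13846) = 2.68077
h(2.68077) = -1.90367
s3 = 2.68077 − (-1.90367)·(2.68077 − 3.30000) / (-1.90367 − 10.61264) = 2.68077 − (1.17881)/(-12.51630) = 2.77495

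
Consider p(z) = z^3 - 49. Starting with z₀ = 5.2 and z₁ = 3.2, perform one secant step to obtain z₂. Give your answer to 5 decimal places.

p(5.2) = 91.6080000, p(3.2) = -16.2320000
z₂ = 3.2000000 − (-16.2320000)·(3.2000000 − 5.2000000) / (-16.2320000 − 91.6080000) = 3.2000000 − (32.4640000)/(-107.8400000) = 3.5010386

3.50104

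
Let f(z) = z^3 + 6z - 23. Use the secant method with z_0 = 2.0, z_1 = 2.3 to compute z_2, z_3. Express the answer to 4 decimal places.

2.1508, 2.1578

f(2.0) = -3.000000, f(2.3) = 2.967000
z_2 = 2.300000 − 2.967000·(2.300000 − 2.000000) / (2.967000 − (-3.000000)) = 2.300000 − (0.890100)/(5.967000) = 2.150830
f(2.150830) = -0.145139
z_3 = 2.150830 − (-0.145139)·(2.150830 − 2.300000) / (-0.145139 − 2.967000) = 2.150830 − (0.021650)/(-3.112139) = 2.157786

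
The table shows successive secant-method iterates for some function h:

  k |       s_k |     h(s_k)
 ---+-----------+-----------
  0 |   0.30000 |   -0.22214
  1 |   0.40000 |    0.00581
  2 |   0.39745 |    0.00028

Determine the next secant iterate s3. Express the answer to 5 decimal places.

0.39732

s3 = 0.39745 − 0.00028·(0.39745 − 0.40000) / (0.00028 − 0.00581)
   = 0.39745 − (-0.0000007)/(-0.0055300) = 0.3973209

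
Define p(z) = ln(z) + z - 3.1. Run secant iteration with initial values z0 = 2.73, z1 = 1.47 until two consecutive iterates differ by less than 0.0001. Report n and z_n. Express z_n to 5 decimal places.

p(2.73) = 0.6343016, p(1.47) = -1.2447376
z2 = 1.4700000 − (-1.2447376)·(-1.2600000)/(-1.8790392) = 2.3046656;  |Δ| = 0.8346656
p(2.3046656) = 0.0396012
z3 = 2.3046656 − 0.0396012·(0.8346656)/(1.2843388) = 2.2789296;  |Δ| = 0.0257360
p(2.2789296) = 0.0026354
z4 = 2.2789296 − 0.0026354·(-0.0257360)/(-0.0369657) = 2.2770948;  |Δ| = 0.0018348
p(2.2770948) = -0.0000048
z5 = 2.2770948 − (-0.0000048)·(-0.0018348)/(-0.0026403) = 2.2770981;  |Δ| = 0.0000034
|z5 − z4| = 0.0000034 < 0.0001

n = 5, z_n = 2.27710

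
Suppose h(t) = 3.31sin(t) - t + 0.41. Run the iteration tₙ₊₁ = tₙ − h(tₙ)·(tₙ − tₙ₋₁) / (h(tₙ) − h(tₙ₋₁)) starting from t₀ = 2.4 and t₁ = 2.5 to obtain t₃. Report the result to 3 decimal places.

2.470

h(2.4) = 0.24578, h(2.5) = -0.10906
t₂ = 2.50000 − (-0.10906)·(2.50000 − 2.40000) / (-0.10906 − 0.24578) = 2.50000 − (-0.01091)/(-0.35484) = 2.46927
h(2.46927) = 0.00223
t₃ = 2.46927 − 0.00223·(2.46927 − 2.50000) / (0.00223 − (-0.10906)) = 2.46927 − (-0.00007)/(0.11129) = 2.46988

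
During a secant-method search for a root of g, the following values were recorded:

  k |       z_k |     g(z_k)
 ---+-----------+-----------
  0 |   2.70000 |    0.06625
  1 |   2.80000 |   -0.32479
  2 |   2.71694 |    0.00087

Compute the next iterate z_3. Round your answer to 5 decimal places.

z_3 = 2.71694 − 0.00087·(2.71694 − 2.80000) / (0.00087 − (-0.32479))
   = 2.71694 − (-0.0000723)/(0.3256600) = 2.7171619

2.71716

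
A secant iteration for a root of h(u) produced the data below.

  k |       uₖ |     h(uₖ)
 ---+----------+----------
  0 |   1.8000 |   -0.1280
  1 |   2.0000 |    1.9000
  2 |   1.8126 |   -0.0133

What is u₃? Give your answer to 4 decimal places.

1.8139

u₃ = 1.8126 − (-0.0133)·(1.8126 − 2.0000) / (-0.0133 − 1.9000)
   = 1.8126 − (0.002492)/(-1.913300) = 1.813903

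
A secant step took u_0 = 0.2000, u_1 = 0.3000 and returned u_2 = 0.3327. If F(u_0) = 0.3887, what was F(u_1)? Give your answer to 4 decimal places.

0.0958

The secant line through (0.2000, 0.3887) and (0.3000, F(u_1)) crosses zero at u_2 = 0.3327.
So (0.2000, 0.3887), (0.3000, F(u_1)), (0.3327, 0) are collinear:
F(u_1) = 0.3887 · (0.3000 − 0.3327) / (0.2000 − 0.3327) = 0.3887 · (-0.032700)/(-0.132700) = 0.095784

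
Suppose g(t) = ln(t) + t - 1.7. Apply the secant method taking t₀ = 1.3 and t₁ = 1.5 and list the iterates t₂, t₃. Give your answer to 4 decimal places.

g(1.3) = -0.137636, g(1.5) = 0.205465
t₂ = 1.500000 − 0.205465·(1.500000 − 1.300000) / (0.205465 − (-0.137636)) = 1.500000 − (0.041093)/(0.343101) = 1.380230
g(1.380230) = 0.002481
t₃ = 1.380230 − 0.002481·(1.380230 − 1.500000) / (0.002481 − 0.205465) = 1.380230 − (-0.000297)/(-0.202984) = 1.378767

1.3802, 1.3788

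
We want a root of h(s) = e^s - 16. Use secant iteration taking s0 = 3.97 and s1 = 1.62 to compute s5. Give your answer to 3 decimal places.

2.739

h(3.97) = 36.98453, h(1.62) = -10.94691
s2 = 1.62000 − (-10.94691)·(1.62000 − 3.97000) / (-10.94691 − 36.98453) = 1.62000 − (25.72524)/(-47.93144) = 2.15671
h(2.15671) = -7.35735
s3 = 2.15671 − (-7.35735)·(2.15671 − 1.62000) / (-7.35735 − (-10.94691)) = 2.15671 − (-3.94876)/(3.58956) = 3.25678
h(3.25678) = 9.96571
s4 = 3.25678 − 9.96571·(3.25678 − 2.15671) / (9.96571 − (-7.35735)) = 3.25678 − (10.96296)/(17.32306) = 2.62392
h(2.62392) = -2.21028
s5 = 2.62392 − (-2.21028)·(2.62392 − 3.25678) / (-2.21028 − 9.96571) = 2.62392 − (1.39878)/(-12.17599) = 2.73880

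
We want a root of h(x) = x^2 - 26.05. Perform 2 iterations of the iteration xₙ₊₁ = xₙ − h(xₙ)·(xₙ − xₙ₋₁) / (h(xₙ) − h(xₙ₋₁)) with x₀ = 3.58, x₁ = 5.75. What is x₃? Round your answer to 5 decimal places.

h(3.58) = -13.2336000, h(5.75) = 7.0125000
x₂ = 5.7500000 − 7.0125000·(5.7500000 − 3.5800000) / (7.0125000 − (-13.2336000)) = 5.7500000 − (15.2171250)/(20.2461000) = 4.9983923
h(4.9983923) = -1.0660746
x₃ = 4.9983923 − (-1.0660746)·(4.9983923 − 5.7500000) / (-1.0660746 − 7.0125000) = 4.9983923 − (0.8012699)/(-8.0785746) = 5.0975768

5.09758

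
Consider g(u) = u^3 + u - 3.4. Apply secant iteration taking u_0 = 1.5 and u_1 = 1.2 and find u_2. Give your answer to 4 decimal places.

1.2727

g(1.5) = 1.475000, g(1.2) = -0.472000
u_2 = 1.200000 − (-0.472000)·(1.200000 − 1.500000) / (-0.472000 − 1.475000) = 1.200000 − (0.141600)/(-1.947000) = 1.272727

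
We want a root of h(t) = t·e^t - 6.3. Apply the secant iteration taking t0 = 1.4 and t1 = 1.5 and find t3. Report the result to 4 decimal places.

1.4612

h(1.4) = -0.622720, h(1.5) = 0.422534
t2 = 1.500000 − 0.422534·(1.500000 − 1.400000) / (0.422534 − (-0.622720)) = 1.500000 − (0.042253)/(1.045254) = 1.459576
h(1.459576) = -0.017789
t3 = 1.459576 − (-0.017789)·(1.459576 − 1.500000) / (-0.017789 − 0.422534) = 1.459576 − (0.000719)/(-0.440323) = 1.461209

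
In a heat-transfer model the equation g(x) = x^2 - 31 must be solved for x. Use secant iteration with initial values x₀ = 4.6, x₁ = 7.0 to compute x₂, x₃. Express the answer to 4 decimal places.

5.4483, 5.5540

g(4.6) = -9.840000, g(7.0) = 18.000000
x₂ = 7.000000 − 18.000000·(7.000000 − 4.600000) / (18.000000 − (-9.840000)) = 7.000000 − (43.200000)/(27.840000) = 5.448276
g(5.448276) = -1.316290
x₃ = 5.448276 − (-1.316290)·(5.448276 − 7.000000) / (-1.316290 − 18.000000) = 5.448276 − (2.042519)/(-19.316290) = 5.554017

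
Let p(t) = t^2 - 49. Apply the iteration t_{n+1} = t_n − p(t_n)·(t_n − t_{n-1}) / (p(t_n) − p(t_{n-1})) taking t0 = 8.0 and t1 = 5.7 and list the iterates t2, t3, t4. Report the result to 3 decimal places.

6.905, 7.010, 7.000

p(8.0) = 15.00000, p(5.7) = -16.51000
t2 = 5.70000 − (-16.51000)·(5.70000 − 8.00000) / (-16.51000 − 15.00000) = 5.70000 − (37.97300)/(-31.51000) = 6.90511
p(6.90511) = -1.31946
t3 = 6.90511 − (-1.31946)·(6.90511 − 5.70000) / (-1.31946 − (-16.51000)) = 6.90511 − (-1.59010)/(15.19054) = 7.00979
p(7.00979) = 0.13710
t4 = 7.00979 − 0.13710·(7.00979 − 6.90511) / (0.13710 − (-1.31946)) = 7.00979 − (0.01435)/(1.45657) = 6.99993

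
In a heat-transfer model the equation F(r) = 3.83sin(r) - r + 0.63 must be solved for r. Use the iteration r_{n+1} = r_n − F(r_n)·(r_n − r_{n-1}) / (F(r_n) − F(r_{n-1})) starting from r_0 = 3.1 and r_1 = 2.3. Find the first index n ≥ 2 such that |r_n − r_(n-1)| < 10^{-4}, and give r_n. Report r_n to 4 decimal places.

n = 5, r_n = 2.6010

F(3.1) = -2.310746, F(2.3) = 1.186051
r_2 = 2.300000 − 1.186051·(-0.800000)/(3.496797) = 2.571346;  |Δ| = 0.271346
F(2.571346) = 0.126241
r_3 = 2.571346 − 0.126241·(0.271346)/(-1.059810) = 2.603668;  |Δ| = 0.032322
F(2.603668) = -0.011347
r_4 = 2.603668 − (-0.011347)·(0.032322)/(-0.137588) = 2.601002;  |Δ| = 0.002666
F(2.601002) = 0.000079
r_5 = 2.601002 − 0.000079·(-0.002666)/(0.011426) = 2.601020;  |Δ| = 0.000018
|r_5 − r_4| = 0.000018 < 10^{-4}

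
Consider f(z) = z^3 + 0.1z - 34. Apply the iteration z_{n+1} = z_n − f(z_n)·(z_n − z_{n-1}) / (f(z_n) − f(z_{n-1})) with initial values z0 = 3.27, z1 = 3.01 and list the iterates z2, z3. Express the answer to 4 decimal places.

f(3.27) = 1.292783, f(3.01) = -6.428099
z2 = 3.010000 − (-6.428099)·(3.010000 − 3.270000) / (-6.428099 − 1.292783) = 3.010000 − (1.671306)/(-7.720882) = 3.226466
f(3.226466) = -0.089586
z3 = 3.226466 − (-0.089586)·(3.226466 − 3.010000) / (-0.089586 − (-6.428099)) = 3.226466 − (-0.019392)/(6.338513) = 3.229525

3.2265, 3.2295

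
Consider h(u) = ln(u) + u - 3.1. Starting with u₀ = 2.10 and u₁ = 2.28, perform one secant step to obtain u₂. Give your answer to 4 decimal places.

2.2771

h(2.10) = -0.258063, h(2.28) = 0.004175
u₂ = 2.280000 − 0.004175·(2.280000 − 2.100000) / (0.004175 − (-0.258063)) = 2.280000 − (0.000752)/(0.262238) = 2.277134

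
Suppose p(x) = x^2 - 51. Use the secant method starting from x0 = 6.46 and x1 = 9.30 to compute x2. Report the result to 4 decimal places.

7.0481

p(6.46) = -9.268400, p(9.30) = 35.490000
x2 = 9.300000 − 35.490000·(9.300000 − 6.460000) / (35.490000 − (-9.268400)) = 9.300000 − (100.791600)/(44.758400) = 7.048096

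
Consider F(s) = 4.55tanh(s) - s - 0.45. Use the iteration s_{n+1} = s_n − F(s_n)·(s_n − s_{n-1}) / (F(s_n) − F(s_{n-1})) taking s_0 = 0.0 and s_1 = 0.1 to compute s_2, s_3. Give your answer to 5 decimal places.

F(0.0) = -0.4500000, F(0.1) = -0.0965106
s_2 = 0.1000000 − (-0.0965106)·(0.1000000 − 0.0000000) / (-0.0965106 − (-0.4500000)) = 0.1000000 − (-0.0096511)/(0.3534894) = 0.1273023
F(0.1273023) = -0.0011857
s_3 = 0.1273023 − (-0.0011857)·(0.1273023 − 0.1000000) / (-0.0011857 − (-0.0965106)) = 0.1273023 − (-0.0000324)/(0.0953249) = 0.1276419

0.12730, 0.12764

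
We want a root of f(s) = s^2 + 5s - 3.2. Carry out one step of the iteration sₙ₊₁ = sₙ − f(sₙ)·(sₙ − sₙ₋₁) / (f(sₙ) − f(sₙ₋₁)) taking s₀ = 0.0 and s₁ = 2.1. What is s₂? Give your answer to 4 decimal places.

0.4507

f(0.0) = -3.200000, f(2.1) = 11.710000
s₂ = 2.100000 − 11.710000·(2.100000 − 0.000000) / (11.710000 − (-3.200000)) = 2.100000 − (24.591000)/(14.910000) = 0.450704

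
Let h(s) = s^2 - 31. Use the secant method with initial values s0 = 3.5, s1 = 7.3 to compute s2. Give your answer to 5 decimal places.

5.23611

h(3.5) = -18.7500000, h(7.3) = 22.2900000
s2 = 7.3000000 − 22.2900000·(7.3000000 − 3.5000000) / (22.2900000 − (-18.7500000)) = 7.3000000 − (84.7020000)/(41.0400000) = 5.2361111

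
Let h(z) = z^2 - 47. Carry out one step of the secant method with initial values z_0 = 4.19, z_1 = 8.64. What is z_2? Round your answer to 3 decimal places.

6.485

h(4.19) = -29.44390, h(8.64) = 27.64960
z_2 = 8.64000 − 27.64960·(8.64000 − 4.19000) / (27.64960 − (-29.44390)) = 8.64000 − (123.04072)/(57.09350) = 6.48493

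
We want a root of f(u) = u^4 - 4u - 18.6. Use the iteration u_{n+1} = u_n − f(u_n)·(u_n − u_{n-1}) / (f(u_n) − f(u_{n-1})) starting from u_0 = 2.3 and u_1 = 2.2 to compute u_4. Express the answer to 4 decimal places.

f(2.3) = 0.184100, f(2.2) = -3.974400
u_2 = 2.200000 − (-3.974400)·(2.200000 − 2.300000) / (-3.974400 − 0.184100) = 2.200000 − (0.397440)/(-4.158500) = 2.295573
f(2.295573) = -0.013027
u_3 = 2.295573 − (-0.013027)·(2.295573 − 2.200000) / (-0.013027 − (-3.974400)) = 2.295573 − (-0.001245)/(3.961373) = 2.295887
f(2.295887) = 0.000927
u_4 = 2.295887 − 0.000927·(2.295887 − 2.295573) / (0.000927 − (-0.013027)) = 2.295887 − (0.000000)/(0.013954) = 2.295866

2.2959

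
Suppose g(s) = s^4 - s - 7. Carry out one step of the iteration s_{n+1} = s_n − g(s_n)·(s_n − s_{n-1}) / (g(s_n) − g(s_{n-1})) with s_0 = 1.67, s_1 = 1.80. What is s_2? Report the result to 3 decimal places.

1.715

g(1.67) = -0.89204, g(1.80) = 1.69760
s_2 = 1.80000 − 1.69760·(1.80000 − 1.67000) / (1.69760 − (-0.89204)) = 1.80000 − (0.22069)/(2.58964) = 1.71478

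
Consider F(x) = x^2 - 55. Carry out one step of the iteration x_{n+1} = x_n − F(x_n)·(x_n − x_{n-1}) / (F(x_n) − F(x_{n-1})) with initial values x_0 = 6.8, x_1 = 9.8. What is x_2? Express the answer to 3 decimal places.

F(6.8) = -8.76000, F(9.8) = 41.04000
x_2 = 9.80000 − 41.04000·(9.80000 − 6.80000) / (41.04000 − (-8.76000)) = 9.80000 − (123.12000)/(49.80000) = 7.32771

7.328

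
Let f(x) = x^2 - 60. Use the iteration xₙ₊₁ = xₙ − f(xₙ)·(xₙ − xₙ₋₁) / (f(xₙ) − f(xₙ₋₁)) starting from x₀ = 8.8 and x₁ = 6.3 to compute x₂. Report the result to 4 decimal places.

f(8.8) = 17.440000, f(6.3) = -20.310000
x₂ = 6.300000 − (-20.310000)·(6.300000 − 8.800000) / (-20.310000 − 17.440000) = 6.300000 − (50.775000)/(-37.750000) = 7.645033

7.6450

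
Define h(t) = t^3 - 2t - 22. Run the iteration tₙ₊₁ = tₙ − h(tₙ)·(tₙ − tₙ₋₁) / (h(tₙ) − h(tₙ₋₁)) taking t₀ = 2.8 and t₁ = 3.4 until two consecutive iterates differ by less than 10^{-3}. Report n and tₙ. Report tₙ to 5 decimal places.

h(2.8) = -5.6480000, h(3.4) = 10.5040000
t₂ = 3.4000000 − 10.5040000·(0.6000000)/(16.1520000) = 3.0098068;  |Δ| = 0.3901932
h(3.0098068) = -0.7539626
t₃ = 3.0098068 − (-0.7539626)·(-0.3901932)/(-11.2579626) = 3.0359387;  |Δ| = 0.0261318
h(3.0359387) = -0.0898629
t₄ = 3.0359387 − (-0.0898629)·(0.0261318)/(0.6640997) = 3.0394747;  |Δ| = 0.0035360
h(3.0394747) = 0.0009531
t₅ = 3.0394747 − 0.0009531·(0.0035360)/(0.0908160) = 3.0394376;  |Δ| = 0.0000371
|t₅ − t₄| = 0.0000371 < 10^{-3}

n = 5, tₙ = 3.03944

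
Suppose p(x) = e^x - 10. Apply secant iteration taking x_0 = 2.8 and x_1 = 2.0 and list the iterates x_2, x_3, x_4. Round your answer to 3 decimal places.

2.231, 2.314, 2.302

p(2.8) = 6.44465, p(2.0) = -2.61094
x_2 = 2.00000 − (-2.61094)·(2.00000 − 2.80000) / (-2.61094 − 6.44465) = 2.00000 − (2.08876)/(-9.05559) = 2.23066
p(2.23066) = -0.69400
x_3 = 2.23066 − (-0.69400)·(2.23066 − 2.00000) / (-0.69400 − (-2.61094)) = 2.23066 − (-0.16008)/(1.91694) = 2.31417
p(2.31417) = 0.11648
x_4 = 2.31417 − 0.11648·(2.31417 − 2.23066) / (0.11648 − (-0.69400)) = 2.31417 − (0.00973)/(0.81048) = 2.30216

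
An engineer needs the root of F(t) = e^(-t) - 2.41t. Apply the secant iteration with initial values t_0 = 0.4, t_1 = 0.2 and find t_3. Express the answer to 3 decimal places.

F(0.4) = -0.29368, F(0.2) = 0.33673
t_2 = 0.20000 − 0.33673·(0.20000 − 0.40000) / (0.33673 − (-0.29368)) = 0.20000 − (-0.06735)/(0.63041) = 0.30683
F(0.30683) = -0.00368
t_3 = 0.30683 − (-0.00368)·(0.30683 − 0.20000) / (-0.00368 − 0.33673) = 0.30683 − (-0.00039)/(-0.34041) = 0.30567

0.306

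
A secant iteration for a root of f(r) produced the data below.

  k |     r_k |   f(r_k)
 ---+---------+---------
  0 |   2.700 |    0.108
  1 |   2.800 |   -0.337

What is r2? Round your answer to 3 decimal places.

r2 = 2.800 − (-0.337)·(2.800 − 2.700) / (-0.337 − 0.108)
   = 2.800 − (-0.03370)/(-0.44500) = 2.72427

2.724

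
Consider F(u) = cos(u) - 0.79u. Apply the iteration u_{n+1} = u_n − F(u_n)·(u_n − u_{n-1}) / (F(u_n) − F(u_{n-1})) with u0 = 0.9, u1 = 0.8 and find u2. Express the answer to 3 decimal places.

0.842

F(0.9) = -0.08939, F(0.8) = 0.06471
u2 = 0.80000 − 0.06471·(0.80000 − 0.90000) / (0.06471 − (-0.08939)) = 0.80000 − (-0.00647)/(0.15410) = 0.84199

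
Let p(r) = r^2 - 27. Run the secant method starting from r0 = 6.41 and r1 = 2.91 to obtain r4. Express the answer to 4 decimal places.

p(6.41) = 14.088100, p(2.91) = -18.531900
r2 = 2.910000 − (-18.531900)·(2.910000 − 6.410000) / (-18.531900 − 14.088100) = 2.910000 − (64.861650)/(-32.620000) = 4.898401
p(4.898401) = -3.005665
r3 = 4.898401 − (-3.005665)·(4.898401 − 2.910000) / (-3.005665 − (-18.531900)) = 4.898401 − (-5.976468)/(15.526235) = 5.283328
p(5.283328) = 0.913558
r4 = 5.283328 − 0.913558·(5.283328 − 4.898401) / (0.913558 − (-3.005665)) = 5.283328 − (0.351653)/(3.919223) = 5.193603

5.1936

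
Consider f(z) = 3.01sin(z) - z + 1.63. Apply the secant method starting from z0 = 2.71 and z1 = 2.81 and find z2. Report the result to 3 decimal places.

f(2.71) = 0.17914, f(2.81) = -0.20010
z2 = 2.81000 − (-0.20010)·(2.81000 − 2.71000) / (-0.20010 − 0.17914) = 2.81000 − (-0.02001)/(-0.37923) = 2.75724

2.757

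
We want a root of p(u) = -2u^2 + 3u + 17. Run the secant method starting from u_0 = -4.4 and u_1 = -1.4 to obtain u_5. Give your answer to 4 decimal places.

-2.2604

p(-4.4) = -34.920000, p(-1.4) = 8.880000
u_2 = -1.400000 − 8.880000·(-1.400000 − (-4.400000)) / (8.880000 − (-34.920000)) = -1.400000 − (26.640000)/(43.800000) = -2.008219
p(-2.008219) = 2.909454
u_3 = -2.008219 − 2.909454·(-2.008219 − (-1.400000)) / (2.909454 − 8.880000) = -2.008219 − (-1.769586)/(-5.970546) = -2.304605
p(-2.304605) = -0.536224
u_4 = -2.304605 − (-0.536224)·(-2.304605 − (-2.008219)) / (-0.536224 − 2.909454) = -2.304605 − (0.158929)/(-3.445678) = -2.258481
p(-2.258481) = 0.023086
u_5 = -2.258481 − 0.023086·(-2.258481 − (-2.304605)) / (0.023086 − (-0.536224)) = -2.258481 − (0.001065)/(0.559311) = -2.260385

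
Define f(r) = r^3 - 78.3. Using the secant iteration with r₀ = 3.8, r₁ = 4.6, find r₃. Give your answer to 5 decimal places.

f(3.8) = -23.4280000, f(4.6) = 19.0360000
r₂ = 4.6000000 − 19.0360000·(4.6000000 − 3.8000000) / (19.0360000 − (-23.4280000)) = 4.6000000 − (15.2288000)/(42.4640000) = 4.2413715
f(4.2413715) = -2.0009824
r₃ = 4.2413715 − (-2.0009824)·(4.2413715 − 4.6000000) / (-2.0009824 − 19.0360000) = 4.2413715 − (0.7176093)/(-21.0369824) = 4.2754833

4.27548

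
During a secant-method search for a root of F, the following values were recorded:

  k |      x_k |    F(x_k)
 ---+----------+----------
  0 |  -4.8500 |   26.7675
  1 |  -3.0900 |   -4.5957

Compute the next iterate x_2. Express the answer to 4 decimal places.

-3.3479

x_2 = -3.0900 − (-4.5957)·(-3.0900 − (-4.8500)) / (-4.5957 − 26.7675)
   = -3.0900 − (-8.088432)/(-31.363200) = -3.347896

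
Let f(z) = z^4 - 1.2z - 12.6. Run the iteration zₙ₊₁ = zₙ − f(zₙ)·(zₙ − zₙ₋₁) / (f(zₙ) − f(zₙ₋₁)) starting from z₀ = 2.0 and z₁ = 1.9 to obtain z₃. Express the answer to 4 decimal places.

1.9668

f(2.0) = 1.000000, f(1.9) = -1.847900
z₂ = 1.900000 − (-1.847900)·(1.900000 − 2.000000) / (-1.847900 − 1.000000) = 1.900000 − (0.184790)/(-2.847900) = 1.964886
f(1.964886) = -0.052252
z₃ = 1.964886 − (-0.052252)·(1.964886 − 1.900000) / (-0.052252 − (-1.847900)) = 1.964886 − (-0.003390)/(1.795648) = 1.966775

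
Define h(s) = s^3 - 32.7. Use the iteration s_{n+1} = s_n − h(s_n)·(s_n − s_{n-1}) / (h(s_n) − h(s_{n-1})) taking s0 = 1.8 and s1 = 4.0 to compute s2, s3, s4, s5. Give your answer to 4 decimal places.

h(1.8) = -26.868000, h(4.0) = 31.300000
s2 = 4.000000 − 31.300000·(4.000000 − 1.800000) / (31.300000 − (-26.868000)) = 4.000000 − (68.860000)/(58.168000) = 2.816188
h(2.816188) = -10.365062
s3 = 2.816188 − (-10.365062)·(2.816188 − 4.000000) / (-10.365062 − 31.300000) = 2.816188 − (12.270289)/(-41.665062) = 3.110686
h(3.110686) = -2.599863
s4 = 3.110686 − (-2.599863)·(3.110686 − 2.816188) / (-2.599863 − (-10.365062)) = 3.110686 − (-0.765655)/(7.765200) = 3.209287
h(3.209287) = 0.354117
s5 = 3.209287 − 0.354117·(3.209287 − 3.110686) / (0.354117 − (-2.599863)) = 3.209287 − (0.034916)/(2.953980) = 3.197467

2.8162, 3.1107, 3.2093, 3.1975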